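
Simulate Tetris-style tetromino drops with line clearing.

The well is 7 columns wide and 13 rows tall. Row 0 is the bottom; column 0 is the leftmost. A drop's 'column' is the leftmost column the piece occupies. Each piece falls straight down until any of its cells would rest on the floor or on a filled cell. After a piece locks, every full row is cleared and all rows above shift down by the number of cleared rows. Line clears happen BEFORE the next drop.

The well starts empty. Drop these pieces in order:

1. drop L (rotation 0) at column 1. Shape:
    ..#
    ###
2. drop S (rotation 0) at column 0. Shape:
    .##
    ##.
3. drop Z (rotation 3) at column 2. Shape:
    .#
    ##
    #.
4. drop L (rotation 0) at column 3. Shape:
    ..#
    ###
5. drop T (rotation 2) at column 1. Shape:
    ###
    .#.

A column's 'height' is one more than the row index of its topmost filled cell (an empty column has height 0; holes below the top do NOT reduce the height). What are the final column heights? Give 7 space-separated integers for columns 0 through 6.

Answer: 2 8 8 8 7 8 0

Derivation:
Drop 1: L rot0 at col 1 lands with bottom-row=0; cleared 0 line(s) (total 0); column heights now [0 1 1 2 0 0 0], max=2
Drop 2: S rot0 at col 0 lands with bottom-row=1; cleared 0 line(s) (total 0); column heights now [2 3 3 2 0 0 0], max=3
Drop 3: Z rot3 at col 2 lands with bottom-row=3; cleared 0 line(s) (total 0); column heights now [2 3 5 6 0 0 0], max=6
Drop 4: L rot0 at col 3 lands with bottom-row=6; cleared 0 line(s) (total 0); column heights now [2 3 5 7 7 8 0], max=8
Drop 5: T rot2 at col 1 lands with bottom-row=6; cleared 0 line(s) (total 0); column heights now [2 8 8 8 7 8 0], max=8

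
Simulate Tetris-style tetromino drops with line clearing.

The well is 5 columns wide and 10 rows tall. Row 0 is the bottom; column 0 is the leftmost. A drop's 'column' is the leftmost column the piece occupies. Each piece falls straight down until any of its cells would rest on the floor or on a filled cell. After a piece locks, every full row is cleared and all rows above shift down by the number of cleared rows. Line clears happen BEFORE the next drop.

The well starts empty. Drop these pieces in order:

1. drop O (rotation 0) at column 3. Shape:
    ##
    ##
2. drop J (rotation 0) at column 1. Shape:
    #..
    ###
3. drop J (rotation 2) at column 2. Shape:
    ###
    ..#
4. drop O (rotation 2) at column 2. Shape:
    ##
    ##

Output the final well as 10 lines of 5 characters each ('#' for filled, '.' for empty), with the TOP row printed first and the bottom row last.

Answer: .....
.....
.....
.....
..##.
..##.
.####
.####
...##
...##

Derivation:
Drop 1: O rot0 at col 3 lands with bottom-row=0; cleared 0 line(s) (total 0); column heights now [0 0 0 2 2], max=2
Drop 2: J rot0 at col 1 lands with bottom-row=2; cleared 0 line(s) (total 0); column heights now [0 4 3 3 2], max=4
Drop 3: J rot2 at col 2 lands with bottom-row=2; cleared 0 line(s) (total 0); column heights now [0 4 4 4 4], max=4
Drop 4: O rot2 at col 2 lands with bottom-row=4; cleared 0 line(s) (total 0); column heights now [0 4 6 6 4], max=6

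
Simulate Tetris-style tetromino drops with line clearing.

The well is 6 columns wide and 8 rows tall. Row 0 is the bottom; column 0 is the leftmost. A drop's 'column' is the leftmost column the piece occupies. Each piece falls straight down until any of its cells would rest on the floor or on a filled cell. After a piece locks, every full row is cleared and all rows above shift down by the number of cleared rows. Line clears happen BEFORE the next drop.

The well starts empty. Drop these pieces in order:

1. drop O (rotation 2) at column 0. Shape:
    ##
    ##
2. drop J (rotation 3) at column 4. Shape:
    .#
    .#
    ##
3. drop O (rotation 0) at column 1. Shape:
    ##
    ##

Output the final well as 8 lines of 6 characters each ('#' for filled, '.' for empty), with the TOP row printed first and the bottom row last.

Drop 1: O rot2 at col 0 lands with bottom-row=0; cleared 0 line(s) (total 0); column heights now [2 2 0 0 0 0], max=2
Drop 2: J rot3 at col 4 lands with bottom-row=0; cleared 0 line(s) (total 0); column heights now [2 2 0 0 1 3], max=3
Drop 3: O rot0 at col 1 lands with bottom-row=2; cleared 0 line(s) (total 0); column heights now [2 4 4 0 1 3], max=4

Answer: ......
......
......
......
.##...
.##..#
##...#
##..##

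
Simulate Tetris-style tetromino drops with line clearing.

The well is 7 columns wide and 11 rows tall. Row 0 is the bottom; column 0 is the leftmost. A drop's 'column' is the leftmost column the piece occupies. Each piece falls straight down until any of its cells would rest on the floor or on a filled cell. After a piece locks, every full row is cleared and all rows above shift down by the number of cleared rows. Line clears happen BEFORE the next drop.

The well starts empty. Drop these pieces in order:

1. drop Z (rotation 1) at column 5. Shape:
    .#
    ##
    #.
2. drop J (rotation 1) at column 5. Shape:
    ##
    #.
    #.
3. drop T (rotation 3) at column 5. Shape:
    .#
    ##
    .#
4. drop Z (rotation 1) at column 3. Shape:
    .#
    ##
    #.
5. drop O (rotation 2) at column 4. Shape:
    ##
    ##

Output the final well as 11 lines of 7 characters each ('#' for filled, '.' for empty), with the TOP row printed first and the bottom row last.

Answer: .......
.......
....##.
....###
.....##
......#
.....##
.....#.
....###
...####
...#.#.

Derivation:
Drop 1: Z rot1 at col 5 lands with bottom-row=0; cleared 0 line(s) (total 0); column heights now [0 0 0 0 0 2 3], max=3
Drop 2: J rot1 at col 5 lands with bottom-row=2; cleared 0 line(s) (total 0); column heights now [0 0 0 0 0 5 5], max=5
Drop 3: T rot3 at col 5 lands with bottom-row=5; cleared 0 line(s) (total 0); column heights now [0 0 0 0 0 7 8], max=8
Drop 4: Z rot1 at col 3 lands with bottom-row=0; cleared 0 line(s) (total 0); column heights now [0 0 0 2 3 7 8], max=8
Drop 5: O rot2 at col 4 lands with bottom-row=7; cleared 0 line(s) (total 0); column heights now [0 0 0 2 9 9 8], max=9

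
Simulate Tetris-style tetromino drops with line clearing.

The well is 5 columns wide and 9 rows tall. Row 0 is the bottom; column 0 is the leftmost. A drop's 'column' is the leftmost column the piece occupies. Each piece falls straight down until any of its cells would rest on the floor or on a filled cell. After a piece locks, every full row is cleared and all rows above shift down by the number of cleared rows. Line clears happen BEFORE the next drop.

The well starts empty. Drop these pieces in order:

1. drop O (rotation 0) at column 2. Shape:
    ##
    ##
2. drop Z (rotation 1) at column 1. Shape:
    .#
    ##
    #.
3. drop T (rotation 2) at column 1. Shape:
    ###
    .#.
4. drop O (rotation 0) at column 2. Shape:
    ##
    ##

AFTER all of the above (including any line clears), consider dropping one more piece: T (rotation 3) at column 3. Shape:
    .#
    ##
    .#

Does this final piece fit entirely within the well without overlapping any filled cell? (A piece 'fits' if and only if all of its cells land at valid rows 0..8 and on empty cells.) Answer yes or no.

Answer: no

Derivation:
Drop 1: O rot0 at col 2 lands with bottom-row=0; cleared 0 line(s) (total 0); column heights now [0 0 2 2 0], max=2
Drop 2: Z rot1 at col 1 lands with bottom-row=1; cleared 0 line(s) (total 0); column heights now [0 3 4 2 0], max=4
Drop 3: T rot2 at col 1 lands with bottom-row=4; cleared 0 line(s) (total 0); column heights now [0 6 6 6 0], max=6
Drop 4: O rot0 at col 2 lands with bottom-row=6; cleared 0 line(s) (total 0); column heights now [0 6 8 8 0], max=8
Test piece T rot3 at col 3 (width 2): heights before test = [0 6 8 8 0]; fits = False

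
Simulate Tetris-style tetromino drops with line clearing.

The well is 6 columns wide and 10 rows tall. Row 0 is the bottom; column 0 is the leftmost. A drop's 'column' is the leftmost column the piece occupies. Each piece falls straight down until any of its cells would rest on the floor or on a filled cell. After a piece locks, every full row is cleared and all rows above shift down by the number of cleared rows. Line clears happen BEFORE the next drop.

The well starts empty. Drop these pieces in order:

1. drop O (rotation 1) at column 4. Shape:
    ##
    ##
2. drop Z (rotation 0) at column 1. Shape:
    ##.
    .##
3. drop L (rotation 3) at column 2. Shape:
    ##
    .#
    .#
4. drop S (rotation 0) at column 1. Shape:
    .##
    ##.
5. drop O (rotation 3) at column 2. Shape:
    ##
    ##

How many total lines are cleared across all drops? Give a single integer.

Drop 1: O rot1 at col 4 lands with bottom-row=0; cleared 0 line(s) (total 0); column heights now [0 0 0 0 2 2], max=2
Drop 2: Z rot0 at col 1 lands with bottom-row=0; cleared 0 line(s) (total 0); column heights now [0 2 2 1 2 2], max=2
Drop 3: L rot3 at col 2 lands with bottom-row=1; cleared 0 line(s) (total 0); column heights now [0 2 4 4 2 2], max=4
Drop 4: S rot0 at col 1 lands with bottom-row=4; cleared 0 line(s) (total 0); column heights now [0 5 6 6 2 2], max=6
Drop 5: O rot3 at col 2 lands with bottom-row=6; cleared 0 line(s) (total 0); column heights now [0 5 8 8 2 2], max=8

Answer: 0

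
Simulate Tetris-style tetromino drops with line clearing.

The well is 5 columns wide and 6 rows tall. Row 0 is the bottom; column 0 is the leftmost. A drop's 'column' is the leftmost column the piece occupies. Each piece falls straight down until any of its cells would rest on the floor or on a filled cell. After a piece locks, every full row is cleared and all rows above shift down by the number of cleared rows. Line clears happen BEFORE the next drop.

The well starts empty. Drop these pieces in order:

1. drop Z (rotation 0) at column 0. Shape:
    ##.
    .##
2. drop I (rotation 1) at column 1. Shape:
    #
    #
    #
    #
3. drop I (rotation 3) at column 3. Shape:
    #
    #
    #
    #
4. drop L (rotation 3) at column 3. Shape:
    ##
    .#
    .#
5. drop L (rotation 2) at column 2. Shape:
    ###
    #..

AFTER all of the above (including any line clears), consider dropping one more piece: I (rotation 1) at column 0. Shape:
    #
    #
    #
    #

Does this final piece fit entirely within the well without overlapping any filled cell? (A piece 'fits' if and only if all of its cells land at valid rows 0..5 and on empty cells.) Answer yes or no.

Answer: yes

Derivation:
Drop 1: Z rot0 at col 0 lands with bottom-row=0; cleared 0 line(s) (total 0); column heights now [2 2 1 0 0], max=2
Drop 2: I rot1 at col 1 lands with bottom-row=2; cleared 0 line(s) (total 0); column heights now [2 6 1 0 0], max=6
Drop 3: I rot3 at col 3 lands with bottom-row=0; cleared 0 line(s) (total 0); column heights now [2 6 1 4 0], max=6
Drop 4: L rot3 at col 3 lands with bottom-row=2; cleared 0 line(s) (total 0); column heights now [2 6 1 5 5], max=6
Drop 5: L rot2 at col 2 lands with bottom-row=4; cleared 0 line(s) (total 0); column heights now [2 6 6 6 6], max=6
Test piece I rot1 at col 0 (width 1): heights before test = [2 6 6 6 6]; fits = True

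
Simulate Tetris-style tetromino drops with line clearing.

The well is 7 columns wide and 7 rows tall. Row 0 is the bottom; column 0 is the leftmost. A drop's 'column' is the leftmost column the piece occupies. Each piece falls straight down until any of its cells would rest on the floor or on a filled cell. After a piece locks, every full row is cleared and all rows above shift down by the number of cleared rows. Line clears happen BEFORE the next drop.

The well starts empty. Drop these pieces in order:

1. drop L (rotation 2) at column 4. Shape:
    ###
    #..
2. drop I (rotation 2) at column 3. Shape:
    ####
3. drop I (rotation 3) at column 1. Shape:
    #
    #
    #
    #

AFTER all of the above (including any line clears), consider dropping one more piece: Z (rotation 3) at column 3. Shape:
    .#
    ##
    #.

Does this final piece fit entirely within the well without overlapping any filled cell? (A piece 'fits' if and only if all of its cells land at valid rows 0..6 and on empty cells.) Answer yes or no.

Drop 1: L rot2 at col 4 lands with bottom-row=0; cleared 0 line(s) (total 0); column heights now [0 0 0 0 2 2 2], max=2
Drop 2: I rot2 at col 3 lands with bottom-row=2; cleared 0 line(s) (total 0); column heights now [0 0 0 3 3 3 3], max=3
Drop 3: I rot3 at col 1 lands with bottom-row=0; cleared 0 line(s) (total 0); column heights now [0 4 0 3 3 3 3], max=4
Test piece Z rot3 at col 3 (width 2): heights before test = [0 4 0 3 3 3 3]; fits = True

Answer: yes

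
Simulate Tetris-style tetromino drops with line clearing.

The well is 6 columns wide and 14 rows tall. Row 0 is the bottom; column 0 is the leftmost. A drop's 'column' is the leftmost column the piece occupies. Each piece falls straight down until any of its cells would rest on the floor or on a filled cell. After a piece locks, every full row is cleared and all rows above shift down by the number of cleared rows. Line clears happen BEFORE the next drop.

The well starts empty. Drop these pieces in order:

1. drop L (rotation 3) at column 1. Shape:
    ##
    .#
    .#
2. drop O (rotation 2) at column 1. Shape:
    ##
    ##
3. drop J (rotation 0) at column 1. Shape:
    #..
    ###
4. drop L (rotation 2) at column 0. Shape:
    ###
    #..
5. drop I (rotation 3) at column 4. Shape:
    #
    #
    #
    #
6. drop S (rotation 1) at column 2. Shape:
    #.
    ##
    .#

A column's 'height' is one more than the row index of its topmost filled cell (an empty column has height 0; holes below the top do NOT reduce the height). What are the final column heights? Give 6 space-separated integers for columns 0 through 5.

Drop 1: L rot3 at col 1 lands with bottom-row=0; cleared 0 line(s) (total 0); column heights now [0 3 3 0 0 0], max=3
Drop 2: O rot2 at col 1 lands with bottom-row=3; cleared 0 line(s) (total 0); column heights now [0 5 5 0 0 0], max=5
Drop 3: J rot0 at col 1 lands with bottom-row=5; cleared 0 line(s) (total 0); column heights now [0 7 6 6 0 0], max=7
Drop 4: L rot2 at col 0 lands with bottom-row=6; cleared 0 line(s) (total 0); column heights now [8 8 8 6 0 0], max=8
Drop 5: I rot3 at col 4 lands with bottom-row=0; cleared 0 line(s) (total 0); column heights now [8 8 8 6 4 0], max=8
Drop 6: S rot1 at col 2 lands with bottom-row=7; cleared 0 line(s) (total 0); column heights now [8 8 10 9 4 0], max=10

Answer: 8 8 10 9 4 0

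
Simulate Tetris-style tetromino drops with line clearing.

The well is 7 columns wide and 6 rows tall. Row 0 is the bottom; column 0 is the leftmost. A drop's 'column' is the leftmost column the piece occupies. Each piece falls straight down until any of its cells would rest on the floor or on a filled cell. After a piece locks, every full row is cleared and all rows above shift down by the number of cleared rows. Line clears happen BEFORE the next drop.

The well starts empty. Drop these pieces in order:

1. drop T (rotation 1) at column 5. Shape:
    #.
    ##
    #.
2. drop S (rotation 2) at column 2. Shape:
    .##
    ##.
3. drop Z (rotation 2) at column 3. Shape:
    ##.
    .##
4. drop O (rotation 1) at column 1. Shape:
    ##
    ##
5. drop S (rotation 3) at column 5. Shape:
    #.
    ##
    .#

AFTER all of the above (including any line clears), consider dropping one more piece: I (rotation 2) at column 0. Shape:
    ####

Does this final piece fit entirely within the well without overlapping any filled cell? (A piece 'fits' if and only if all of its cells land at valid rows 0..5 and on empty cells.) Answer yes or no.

Answer: yes

Derivation:
Drop 1: T rot1 at col 5 lands with bottom-row=0; cleared 0 line(s) (total 0); column heights now [0 0 0 0 0 3 2], max=3
Drop 2: S rot2 at col 2 lands with bottom-row=0; cleared 0 line(s) (total 0); column heights now [0 0 1 2 2 3 2], max=3
Drop 3: Z rot2 at col 3 lands with bottom-row=3; cleared 0 line(s) (total 0); column heights now [0 0 1 5 5 4 2], max=5
Drop 4: O rot1 at col 1 lands with bottom-row=1; cleared 0 line(s) (total 0); column heights now [0 3 3 5 5 4 2], max=5
Drop 5: S rot3 at col 5 lands with bottom-row=3; cleared 0 line(s) (total 0); column heights now [0 3 3 5 5 6 5], max=6
Test piece I rot2 at col 0 (width 4): heights before test = [0 3 3 5 5 6 5]; fits = True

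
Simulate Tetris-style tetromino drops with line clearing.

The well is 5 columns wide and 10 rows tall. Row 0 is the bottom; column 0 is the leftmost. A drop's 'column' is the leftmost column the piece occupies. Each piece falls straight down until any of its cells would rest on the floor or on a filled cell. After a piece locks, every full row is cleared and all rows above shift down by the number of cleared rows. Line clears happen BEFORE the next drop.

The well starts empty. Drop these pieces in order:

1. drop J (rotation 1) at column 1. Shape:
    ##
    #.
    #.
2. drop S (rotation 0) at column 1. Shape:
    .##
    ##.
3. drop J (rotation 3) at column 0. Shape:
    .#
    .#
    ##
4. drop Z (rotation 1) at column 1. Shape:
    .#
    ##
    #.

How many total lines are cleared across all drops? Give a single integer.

Answer: 0

Derivation:
Drop 1: J rot1 at col 1 lands with bottom-row=0; cleared 0 line(s) (total 0); column heights now [0 3 3 0 0], max=3
Drop 2: S rot0 at col 1 lands with bottom-row=3; cleared 0 line(s) (total 0); column heights now [0 4 5 5 0], max=5
Drop 3: J rot3 at col 0 lands with bottom-row=4; cleared 0 line(s) (total 0); column heights now [5 7 5 5 0], max=7
Drop 4: Z rot1 at col 1 lands with bottom-row=7; cleared 0 line(s) (total 0); column heights now [5 9 10 5 0], max=10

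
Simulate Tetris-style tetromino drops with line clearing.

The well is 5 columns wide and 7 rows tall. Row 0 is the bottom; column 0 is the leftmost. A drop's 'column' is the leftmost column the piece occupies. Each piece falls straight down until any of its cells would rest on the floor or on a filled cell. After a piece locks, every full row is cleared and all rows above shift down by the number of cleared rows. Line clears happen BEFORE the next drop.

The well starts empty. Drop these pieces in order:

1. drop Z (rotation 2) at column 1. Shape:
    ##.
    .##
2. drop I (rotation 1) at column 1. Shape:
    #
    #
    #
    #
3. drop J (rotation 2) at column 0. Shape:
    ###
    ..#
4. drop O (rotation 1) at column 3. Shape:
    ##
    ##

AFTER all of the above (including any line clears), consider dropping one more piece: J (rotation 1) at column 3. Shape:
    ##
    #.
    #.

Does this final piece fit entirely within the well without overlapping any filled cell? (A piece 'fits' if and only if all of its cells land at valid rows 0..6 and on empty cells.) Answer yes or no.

Drop 1: Z rot2 at col 1 lands with bottom-row=0; cleared 0 line(s) (total 0); column heights now [0 2 2 1 0], max=2
Drop 2: I rot1 at col 1 lands with bottom-row=2; cleared 0 line(s) (total 0); column heights now [0 6 2 1 0], max=6
Drop 3: J rot2 at col 0 lands with bottom-row=5; cleared 0 line(s) (total 0); column heights now [7 7 7 1 0], max=7
Drop 4: O rot1 at col 3 lands with bottom-row=1; cleared 0 line(s) (total 0); column heights now [7 7 7 3 3], max=7
Test piece J rot1 at col 3 (width 2): heights before test = [7 7 7 3 3]; fits = True

Answer: yes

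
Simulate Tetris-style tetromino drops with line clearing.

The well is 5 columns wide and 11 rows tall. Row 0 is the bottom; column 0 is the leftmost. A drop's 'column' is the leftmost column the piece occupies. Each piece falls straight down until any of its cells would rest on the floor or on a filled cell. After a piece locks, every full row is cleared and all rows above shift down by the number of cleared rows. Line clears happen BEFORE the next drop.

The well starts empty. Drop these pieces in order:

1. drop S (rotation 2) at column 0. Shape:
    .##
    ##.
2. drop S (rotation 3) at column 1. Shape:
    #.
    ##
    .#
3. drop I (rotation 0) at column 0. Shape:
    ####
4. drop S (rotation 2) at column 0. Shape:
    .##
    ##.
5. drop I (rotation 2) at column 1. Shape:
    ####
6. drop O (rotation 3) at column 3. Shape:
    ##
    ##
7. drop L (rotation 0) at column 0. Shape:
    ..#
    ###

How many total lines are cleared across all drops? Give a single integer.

Drop 1: S rot2 at col 0 lands with bottom-row=0; cleared 0 line(s) (total 0); column heights now [1 2 2 0 0], max=2
Drop 2: S rot3 at col 1 lands with bottom-row=2; cleared 0 line(s) (total 0); column heights now [1 5 4 0 0], max=5
Drop 3: I rot0 at col 0 lands with bottom-row=5; cleared 0 line(s) (total 0); column heights now [6 6 6 6 0], max=6
Drop 4: S rot2 at col 0 lands with bottom-row=6; cleared 0 line(s) (total 0); column heights now [7 8 8 6 0], max=8
Drop 5: I rot2 at col 1 lands with bottom-row=8; cleared 0 line(s) (total 0); column heights now [7 9 9 9 9], max=9
Drop 6: O rot3 at col 3 lands with bottom-row=9; cleared 0 line(s) (total 0); column heights now [7 9 9 11 11], max=11
Drop 7: L rot0 at col 0 lands with bottom-row=9; cleared 1 line(s) (total 1); column heights now [7 9 10 10 10], max=10

Answer: 1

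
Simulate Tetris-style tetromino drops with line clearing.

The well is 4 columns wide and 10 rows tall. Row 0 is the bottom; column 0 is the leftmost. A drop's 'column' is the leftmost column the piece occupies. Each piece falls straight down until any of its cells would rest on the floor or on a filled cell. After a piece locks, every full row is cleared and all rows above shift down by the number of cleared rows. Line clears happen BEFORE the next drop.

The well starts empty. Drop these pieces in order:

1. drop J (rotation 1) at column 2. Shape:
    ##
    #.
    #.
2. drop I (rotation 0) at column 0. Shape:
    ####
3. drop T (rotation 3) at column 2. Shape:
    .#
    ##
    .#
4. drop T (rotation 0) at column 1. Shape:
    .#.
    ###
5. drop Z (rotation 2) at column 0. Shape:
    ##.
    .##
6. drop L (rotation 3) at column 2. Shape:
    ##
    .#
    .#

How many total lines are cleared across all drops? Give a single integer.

Drop 1: J rot1 at col 2 lands with bottom-row=0; cleared 0 line(s) (total 0); column heights now [0 0 3 3], max=3
Drop 2: I rot0 at col 0 lands with bottom-row=3; cleared 1 line(s) (total 1); column heights now [0 0 3 3], max=3
Drop 3: T rot3 at col 2 lands with bottom-row=3; cleared 0 line(s) (total 1); column heights now [0 0 5 6], max=6
Drop 4: T rot0 at col 1 lands with bottom-row=6; cleared 0 line(s) (total 1); column heights now [0 7 8 7], max=8
Drop 5: Z rot2 at col 0 lands with bottom-row=8; cleared 0 line(s) (total 1); column heights now [10 10 9 7], max=10
Drop 6: L rot3 at col 2 lands with bottom-row=7; cleared 1 line(s) (total 2); column heights now [0 9 9 9], max=9

Answer: 2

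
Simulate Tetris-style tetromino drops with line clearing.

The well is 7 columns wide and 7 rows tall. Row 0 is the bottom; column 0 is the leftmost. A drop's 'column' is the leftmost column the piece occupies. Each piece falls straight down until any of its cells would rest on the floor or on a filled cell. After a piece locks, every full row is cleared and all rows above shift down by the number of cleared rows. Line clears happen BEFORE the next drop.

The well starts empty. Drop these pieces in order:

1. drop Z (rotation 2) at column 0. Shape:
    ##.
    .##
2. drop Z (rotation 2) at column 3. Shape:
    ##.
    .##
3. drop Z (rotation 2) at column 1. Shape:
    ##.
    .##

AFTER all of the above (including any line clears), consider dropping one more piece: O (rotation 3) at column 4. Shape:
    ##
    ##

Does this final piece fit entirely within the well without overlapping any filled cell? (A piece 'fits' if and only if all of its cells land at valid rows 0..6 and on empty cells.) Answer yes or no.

Drop 1: Z rot2 at col 0 lands with bottom-row=0; cleared 0 line(s) (total 0); column heights now [2 2 1 0 0 0 0], max=2
Drop 2: Z rot2 at col 3 lands with bottom-row=0; cleared 0 line(s) (total 0); column heights now [2 2 1 2 2 1 0], max=2
Drop 3: Z rot2 at col 1 lands with bottom-row=2; cleared 0 line(s) (total 0); column heights now [2 4 4 3 2 1 0], max=4
Test piece O rot3 at col 4 (width 2): heights before test = [2 4 4 3 2 1 0]; fits = True

Answer: yes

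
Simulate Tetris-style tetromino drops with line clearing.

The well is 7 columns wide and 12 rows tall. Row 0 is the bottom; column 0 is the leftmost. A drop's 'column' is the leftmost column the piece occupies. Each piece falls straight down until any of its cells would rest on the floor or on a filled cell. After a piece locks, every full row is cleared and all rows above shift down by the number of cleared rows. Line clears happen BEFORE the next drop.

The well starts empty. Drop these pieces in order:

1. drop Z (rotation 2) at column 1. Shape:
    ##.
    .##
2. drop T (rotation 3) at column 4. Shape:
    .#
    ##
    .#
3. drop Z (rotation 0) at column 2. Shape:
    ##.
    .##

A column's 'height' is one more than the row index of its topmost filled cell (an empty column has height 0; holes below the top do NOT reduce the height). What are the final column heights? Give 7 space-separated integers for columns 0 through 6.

Drop 1: Z rot2 at col 1 lands with bottom-row=0; cleared 0 line(s) (total 0); column heights now [0 2 2 1 0 0 0], max=2
Drop 2: T rot3 at col 4 lands with bottom-row=0; cleared 0 line(s) (total 0); column heights now [0 2 2 1 2 3 0], max=3
Drop 3: Z rot0 at col 2 lands with bottom-row=2; cleared 0 line(s) (total 0); column heights now [0 2 4 4 3 3 0], max=4

Answer: 0 2 4 4 3 3 0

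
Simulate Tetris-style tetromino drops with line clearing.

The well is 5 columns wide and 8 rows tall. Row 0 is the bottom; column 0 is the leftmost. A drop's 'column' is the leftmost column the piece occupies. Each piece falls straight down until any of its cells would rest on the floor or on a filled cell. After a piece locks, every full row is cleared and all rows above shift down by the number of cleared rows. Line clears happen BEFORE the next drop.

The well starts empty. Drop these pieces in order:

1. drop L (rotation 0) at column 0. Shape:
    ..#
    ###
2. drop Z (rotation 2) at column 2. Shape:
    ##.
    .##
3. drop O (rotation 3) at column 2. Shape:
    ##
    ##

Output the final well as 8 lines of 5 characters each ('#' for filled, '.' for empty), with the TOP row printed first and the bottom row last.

Answer: .....
.....
.....
..##.
..##.
..##.
..###
###..

Derivation:
Drop 1: L rot0 at col 0 lands with bottom-row=0; cleared 0 line(s) (total 0); column heights now [1 1 2 0 0], max=2
Drop 2: Z rot2 at col 2 lands with bottom-row=1; cleared 0 line(s) (total 0); column heights now [1 1 3 3 2], max=3
Drop 3: O rot3 at col 2 lands with bottom-row=3; cleared 0 line(s) (total 0); column heights now [1 1 5 5 2], max=5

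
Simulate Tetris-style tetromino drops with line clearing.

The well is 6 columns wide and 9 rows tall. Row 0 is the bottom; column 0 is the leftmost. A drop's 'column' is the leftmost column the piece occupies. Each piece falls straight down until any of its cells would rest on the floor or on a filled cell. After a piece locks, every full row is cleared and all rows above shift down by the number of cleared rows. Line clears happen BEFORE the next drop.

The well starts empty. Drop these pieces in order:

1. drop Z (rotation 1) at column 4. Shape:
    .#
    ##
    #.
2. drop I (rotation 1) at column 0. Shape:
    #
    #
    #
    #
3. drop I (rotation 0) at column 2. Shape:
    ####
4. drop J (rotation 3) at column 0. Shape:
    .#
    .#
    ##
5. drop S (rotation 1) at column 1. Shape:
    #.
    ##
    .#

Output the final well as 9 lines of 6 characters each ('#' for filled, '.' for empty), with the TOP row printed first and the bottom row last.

Answer: .#....
.##...
.##...
.#....
##....
#.####
#....#
#...##
#...#.

Derivation:
Drop 1: Z rot1 at col 4 lands with bottom-row=0; cleared 0 line(s) (total 0); column heights now [0 0 0 0 2 3], max=3
Drop 2: I rot1 at col 0 lands with bottom-row=0; cleared 0 line(s) (total 0); column heights now [4 0 0 0 2 3], max=4
Drop 3: I rot0 at col 2 lands with bottom-row=3; cleared 0 line(s) (total 0); column heights now [4 0 4 4 4 4], max=4
Drop 4: J rot3 at col 0 lands with bottom-row=4; cleared 0 line(s) (total 0); column heights now [5 7 4 4 4 4], max=7
Drop 5: S rot1 at col 1 lands with bottom-row=6; cleared 0 line(s) (total 0); column heights now [5 9 8 4 4 4], max=9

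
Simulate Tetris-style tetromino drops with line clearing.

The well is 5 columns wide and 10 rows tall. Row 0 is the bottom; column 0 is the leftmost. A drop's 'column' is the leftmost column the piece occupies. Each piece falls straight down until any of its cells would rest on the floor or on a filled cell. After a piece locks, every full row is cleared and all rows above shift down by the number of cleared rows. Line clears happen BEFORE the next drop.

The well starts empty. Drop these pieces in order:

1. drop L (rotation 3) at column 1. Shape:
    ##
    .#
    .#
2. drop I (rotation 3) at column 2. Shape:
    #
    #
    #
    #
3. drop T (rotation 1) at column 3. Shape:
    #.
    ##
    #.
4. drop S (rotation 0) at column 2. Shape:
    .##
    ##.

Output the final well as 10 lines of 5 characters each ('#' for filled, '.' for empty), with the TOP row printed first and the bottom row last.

Answer: .....
...##
..##.
..#..
..#..
..#..
..#..
.###.
..###
..##.

Derivation:
Drop 1: L rot3 at col 1 lands with bottom-row=0; cleared 0 line(s) (total 0); column heights now [0 3 3 0 0], max=3
Drop 2: I rot3 at col 2 lands with bottom-row=3; cleared 0 line(s) (total 0); column heights now [0 3 7 0 0], max=7
Drop 3: T rot1 at col 3 lands with bottom-row=0; cleared 0 line(s) (total 0); column heights now [0 3 7 3 2], max=7
Drop 4: S rot0 at col 2 lands with bottom-row=7; cleared 0 line(s) (total 0); column heights now [0 3 8 9 9], max=9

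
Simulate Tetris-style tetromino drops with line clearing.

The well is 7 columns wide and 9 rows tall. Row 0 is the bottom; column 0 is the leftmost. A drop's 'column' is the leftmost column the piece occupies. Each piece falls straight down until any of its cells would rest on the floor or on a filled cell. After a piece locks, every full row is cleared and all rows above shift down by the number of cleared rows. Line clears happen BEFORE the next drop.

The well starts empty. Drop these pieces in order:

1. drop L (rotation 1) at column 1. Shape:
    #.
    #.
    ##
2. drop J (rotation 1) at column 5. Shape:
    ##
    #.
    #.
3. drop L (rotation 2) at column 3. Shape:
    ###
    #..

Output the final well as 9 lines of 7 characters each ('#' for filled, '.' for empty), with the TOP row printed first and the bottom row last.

Answer: .......
.......
.......
.......
.......
...###.
.#.#.##
.#...#.
.##..#.

Derivation:
Drop 1: L rot1 at col 1 lands with bottom-row=0; cleared 0 line(s) (total 0); column heights now [0 3 1 0 0 0 0], max=3
Drop 2: J rot1 at col 5 lands with bottom-row=0; cleared 0 line(s) (total 0); column heights now [0 3 1 0 0 3 3], max=3
Drop 3: L rot2 at col 3 lands with bottom-row=2; cleared 0 line(s) (total 0); column heights now [0 3 1 4 4 4 3], max=4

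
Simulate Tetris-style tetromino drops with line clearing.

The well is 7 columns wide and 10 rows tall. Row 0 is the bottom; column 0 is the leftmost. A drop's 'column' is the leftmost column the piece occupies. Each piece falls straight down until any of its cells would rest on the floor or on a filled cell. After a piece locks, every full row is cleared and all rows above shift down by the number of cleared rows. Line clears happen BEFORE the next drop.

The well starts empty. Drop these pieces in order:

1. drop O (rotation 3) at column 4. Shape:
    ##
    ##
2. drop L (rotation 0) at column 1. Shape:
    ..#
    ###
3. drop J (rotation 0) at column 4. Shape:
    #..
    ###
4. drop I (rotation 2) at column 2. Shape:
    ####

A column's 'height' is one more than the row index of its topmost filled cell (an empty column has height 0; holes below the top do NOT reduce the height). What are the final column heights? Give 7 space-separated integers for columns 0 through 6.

Drop 1: O rot3 at col 4 lands with bottom-row=0; cleared 0 line(s) (total 0); column heights now [0 0 0 0 2 2 0], max=2
Drop 2: L rot0 at col 1 lands with bottom-row=0; cleared 0 line(s) (total 0); column heights now [0 1 1 2 2 2 0], max=2
Drop 3: J rot0 at col 4 lands with bottom-row=2; cleared 0 line(s) (total 0); column heights now [0 1 1 2 4 3 3], max=4
Drop 4: I rot2 at col 2 lands with bottom-row=4; cleared 0 line(s) (total 0); column heights now [0 1 5 5 5 5 3], max=5

Answer: 0 1 5 5 5 5 3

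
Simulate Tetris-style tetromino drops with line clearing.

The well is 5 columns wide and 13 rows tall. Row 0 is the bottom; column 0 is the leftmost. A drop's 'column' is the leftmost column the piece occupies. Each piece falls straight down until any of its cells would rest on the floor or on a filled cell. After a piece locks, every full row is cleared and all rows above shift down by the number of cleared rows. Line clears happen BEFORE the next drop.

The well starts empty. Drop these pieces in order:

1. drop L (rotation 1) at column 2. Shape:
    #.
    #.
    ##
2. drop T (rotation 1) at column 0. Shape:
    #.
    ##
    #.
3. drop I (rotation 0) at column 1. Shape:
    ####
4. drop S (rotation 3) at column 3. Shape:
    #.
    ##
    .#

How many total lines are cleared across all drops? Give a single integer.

Answer: 0

Derivation:
Drop 1: L rot1 at col 2 lands with bottom-row=0; cleared 0 line(s) (total 0); column heights now [0 0 3 1 0], max=3
Drop 2: T rot1 at col 0 lands with bottom-row=0; cleared 0 line(s) (total 0); column heights now [3 2 3 1 0], max=3
Drop 3: I rot0 at col 1 lands with bottom-row=3; cleared 0 line(s) (total 0); column heights now [3 4 4 4 4], max=4
Drop 4: S rot3 at col 3 lands with bottom-row=4; cleared 0 line(s) (total 0); column heights now [3 4 4 7 6], max=7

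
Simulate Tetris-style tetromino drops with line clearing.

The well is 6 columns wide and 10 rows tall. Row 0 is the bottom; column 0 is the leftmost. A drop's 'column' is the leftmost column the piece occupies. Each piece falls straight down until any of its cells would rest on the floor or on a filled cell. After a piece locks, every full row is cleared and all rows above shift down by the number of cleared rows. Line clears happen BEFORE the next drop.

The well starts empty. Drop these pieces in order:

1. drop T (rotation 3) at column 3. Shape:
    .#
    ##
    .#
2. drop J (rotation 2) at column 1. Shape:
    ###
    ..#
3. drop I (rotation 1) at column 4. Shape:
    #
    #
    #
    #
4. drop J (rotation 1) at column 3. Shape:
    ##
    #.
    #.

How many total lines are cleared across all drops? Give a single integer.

Drop 1: T rot3 at col 3 lands with bottom-row=0; cleared 0 line(s) (total 0); column heights now [0 0 0 2 3 0], max=3
Drop 2: J rot2 at col 1 lands with bottom-row=2; cleared 0 line(s) (total 0); column heights now [0 4 4 4 3 0], max=4
Drop 3: I rot1 at col 4 lands with bottom-row=3; cleared 0 line(s) (total 0); column heights now [0 4 4 4 7 0], max=7
Drop 4: J rot1 at col 3 lands with bottom-row=5; cleared 0 line(s) (total 0); column heights now [0 4 4 8 8 0], max=8

Answer: 0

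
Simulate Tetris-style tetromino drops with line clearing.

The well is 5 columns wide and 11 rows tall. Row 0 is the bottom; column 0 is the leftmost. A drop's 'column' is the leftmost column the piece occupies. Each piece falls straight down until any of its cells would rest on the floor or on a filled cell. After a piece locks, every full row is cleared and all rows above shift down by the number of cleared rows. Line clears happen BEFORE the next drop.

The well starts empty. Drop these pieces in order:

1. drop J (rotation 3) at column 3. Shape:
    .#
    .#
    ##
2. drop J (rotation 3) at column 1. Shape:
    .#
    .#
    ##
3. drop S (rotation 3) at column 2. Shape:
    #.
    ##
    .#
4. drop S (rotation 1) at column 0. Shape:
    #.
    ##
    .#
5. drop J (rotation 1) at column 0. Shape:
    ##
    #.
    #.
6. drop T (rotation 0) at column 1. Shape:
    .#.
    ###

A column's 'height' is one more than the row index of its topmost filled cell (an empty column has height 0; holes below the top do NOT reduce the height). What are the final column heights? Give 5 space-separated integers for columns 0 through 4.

Answer: 6 7 8 7 2

Derivation:
Drop 1: J rot3 at col 3 lands with bottom-row=0; cleared 0 line(s) (total 0); column heights now [0 0 0 1 3], max=3
Drop 2: J rot3 at col 1 lands with bottom-row=0; cleared 0 line(s) (total 0); column heights now [0 1 3 1 3], max=3
Drop 3: S rot3 at col 2 lands with bottom-row=2; cleared 0 line(s) (total 0); column heights now [0 1 5 4 3], max=5
Drop 4: S rot1 at col 0 lands with bottom-row=1; cleared 1 line(s) (total 1); column heights now [3 2 4 3 2], max=4
Drop 5: J rot1 at col 0 lands with bottom-row=3; cleared 0 line(s) (total 1); column heights now [6 6 4 3 2], max=6
Drop 6: T rot0 at col 1 lands with bottom-row=6; cleared 0 line(s) (total 1); column heights now [6 7 8 7 2], max=8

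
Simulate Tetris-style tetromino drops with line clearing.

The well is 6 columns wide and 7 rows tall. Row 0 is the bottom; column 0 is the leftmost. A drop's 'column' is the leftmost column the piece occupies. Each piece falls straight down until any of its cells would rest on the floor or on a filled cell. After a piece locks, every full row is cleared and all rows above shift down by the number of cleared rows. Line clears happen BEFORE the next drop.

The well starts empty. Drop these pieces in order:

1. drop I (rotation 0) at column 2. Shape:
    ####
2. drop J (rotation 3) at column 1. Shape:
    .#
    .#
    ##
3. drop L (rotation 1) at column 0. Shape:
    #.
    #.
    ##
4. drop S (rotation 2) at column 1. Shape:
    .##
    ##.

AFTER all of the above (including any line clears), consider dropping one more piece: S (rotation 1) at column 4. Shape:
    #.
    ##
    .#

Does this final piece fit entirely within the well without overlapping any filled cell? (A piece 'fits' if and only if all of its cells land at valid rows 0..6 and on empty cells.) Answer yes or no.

Drop 1: I rot0 at col 2 lands with bottom-row=0; cleared 0 line(s) (total 0); column heights now [0 0 1 1 1 1], max=1
Drop 2: J rot3 at col 1 lands with bottom-row=1; cleared 0 line(s) (total 0); column heights now [0 2 4 1 1 1], max=4
Drop 3: L rot1 at col 0 lands with bottom-row=2; cleared 0 line(s) (total 0); column heights now [5 3 4 1 1 1], max=5
Drop 4: S rot2 at col 1 lands with bottom-row=4; cleared 0 line(s) (total 0); column heights now [5 5 6 6 1 1], max=6
Test piece S rot1 at col 4 (width 2): heights before test = [5 5 6 6 1 1]; fits = True

Answer: yes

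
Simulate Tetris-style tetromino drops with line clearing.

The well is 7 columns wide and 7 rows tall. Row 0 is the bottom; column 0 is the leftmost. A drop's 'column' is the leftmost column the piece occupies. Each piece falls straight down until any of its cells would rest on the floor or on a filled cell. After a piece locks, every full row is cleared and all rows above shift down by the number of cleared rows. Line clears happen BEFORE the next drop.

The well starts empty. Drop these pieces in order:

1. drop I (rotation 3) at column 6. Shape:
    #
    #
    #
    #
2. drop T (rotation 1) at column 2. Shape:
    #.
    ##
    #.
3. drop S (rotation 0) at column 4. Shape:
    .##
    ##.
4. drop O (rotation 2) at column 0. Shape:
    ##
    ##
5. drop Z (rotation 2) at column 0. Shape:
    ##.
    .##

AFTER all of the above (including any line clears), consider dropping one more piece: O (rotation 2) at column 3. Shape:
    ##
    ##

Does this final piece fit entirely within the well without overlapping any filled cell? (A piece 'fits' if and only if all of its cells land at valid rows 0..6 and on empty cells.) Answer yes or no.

Drop 1: I rot3 at col 6 lands with bottom-row=0; cleared 0 line(s) (total 0); column heights now [0 0 0 0 0 0 4], max=4
Drop 2: T rot1 at col 2 lands with bottom-row=0; cleared 0 line(s) (total 0); column heights now [0 0 3 2 0 0 4], max=4
Drop 3: S rot0 at col 4 lands with bottom-row=3; cleared 0 line(s) (total 0); column heights now [0 0 3 2 4 5 5], max=5
Drop 4: O rot2 at col 0 lands with bottom-row=0; cleared 0 line(s) (total 0); column heights now [2 2 3 2 4 5 5], max=5
Drop 5: Z rot2 at col 0 lands with bottom-row=3; cleared 0 line(s) (total 0); column heights now [5 5 4 2 4 5 5], max=5
Test piece O rot2 at col 3 (width 2): heights before test = [5 5 4 2 4 5 5]; fits = True

Answer: yes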